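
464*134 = 62176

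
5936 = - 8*( - 742)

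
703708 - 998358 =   -  294650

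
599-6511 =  - 5912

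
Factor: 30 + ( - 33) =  - 3^1 =- 3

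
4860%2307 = 246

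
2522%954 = 614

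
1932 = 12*161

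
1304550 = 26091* 50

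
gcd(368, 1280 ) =16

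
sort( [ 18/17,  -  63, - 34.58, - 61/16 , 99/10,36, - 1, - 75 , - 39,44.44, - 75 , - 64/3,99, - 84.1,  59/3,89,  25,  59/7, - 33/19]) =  [ - 84.1,-75, - 75, - 63 , - 39, - 34.58, - 64/3 ,  -  61/16, - 33/19, - 1 , 18/17, 59/7,99/10,59/3,25,36, 44.44,89,99 ] 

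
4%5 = 4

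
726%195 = 141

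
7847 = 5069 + 2778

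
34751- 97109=- 62358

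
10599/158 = 67+13/158=67.08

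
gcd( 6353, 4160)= 1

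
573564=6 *95594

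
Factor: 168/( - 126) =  - 2^2*3^( - 1) = - 4/3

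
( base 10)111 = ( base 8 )157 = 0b1101111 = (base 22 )51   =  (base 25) 4b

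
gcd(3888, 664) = 8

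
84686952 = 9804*8638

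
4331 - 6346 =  - 2015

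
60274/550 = 30137/275 = 109.59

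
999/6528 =333/2176 = 0.15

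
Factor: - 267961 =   -  267961^1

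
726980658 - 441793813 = 285186845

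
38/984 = 19/492 = 0.04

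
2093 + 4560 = 6653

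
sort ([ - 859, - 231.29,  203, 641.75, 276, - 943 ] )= [ - 943, - 859, - 231.29,203,  276,641.75 ] 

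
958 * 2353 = 2254174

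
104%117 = 104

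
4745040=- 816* ( - 5815) 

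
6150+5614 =11764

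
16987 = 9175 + 7812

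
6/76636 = 3/38318 = 0.00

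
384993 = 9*42777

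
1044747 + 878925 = 1923672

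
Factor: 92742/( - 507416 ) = -87/476 = -2^( - 2)*3^1 * 7^( - 1)*17^( - 1) * 29^1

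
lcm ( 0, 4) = 0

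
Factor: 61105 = 5^1 * 11^2 * 101^1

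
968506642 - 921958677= 46547965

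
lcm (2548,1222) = 119756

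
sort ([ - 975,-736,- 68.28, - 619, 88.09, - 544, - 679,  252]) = [ - 975,-736,-679, - 619,-544, - 68.28,  88.09,252 ]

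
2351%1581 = 770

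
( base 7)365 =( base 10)194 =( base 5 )1234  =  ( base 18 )AE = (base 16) C2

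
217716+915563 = 1133279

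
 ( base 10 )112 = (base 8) 160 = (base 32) 3g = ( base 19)5h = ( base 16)70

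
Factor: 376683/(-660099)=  - 11^( - 1)*83^ ( - 1)*521^1  =  - 521/913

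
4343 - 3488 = 855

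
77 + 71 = 148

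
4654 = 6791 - 2137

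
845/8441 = 845/8441 = 0.10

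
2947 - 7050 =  - 4103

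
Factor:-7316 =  - 2^2*31^1*59^1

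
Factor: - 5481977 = - 101^1*54277^1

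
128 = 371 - 243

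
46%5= 1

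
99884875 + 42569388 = 142454263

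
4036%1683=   670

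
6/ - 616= - 1 + 305/308 = - 0.01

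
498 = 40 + 458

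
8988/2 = 4494 = 4494.00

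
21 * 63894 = 1341774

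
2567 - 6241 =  - 3674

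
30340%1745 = 675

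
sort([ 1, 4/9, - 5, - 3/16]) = [-5, - 3/16, 4/9, 1]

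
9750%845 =455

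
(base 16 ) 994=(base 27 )39M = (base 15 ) AD7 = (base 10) 2452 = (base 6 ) 15204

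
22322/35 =22322/35  =  637.77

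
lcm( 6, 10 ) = 30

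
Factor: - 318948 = - 2^2 *3^1*7^1*3797^1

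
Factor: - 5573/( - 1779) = 3^( - 1)*593^( - 1) * 5573^1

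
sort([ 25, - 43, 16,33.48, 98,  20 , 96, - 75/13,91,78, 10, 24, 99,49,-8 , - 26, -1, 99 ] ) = [ - 43,-26, - 8, - 75/13, - 1 , 10, 16,20,24,25 , 33.48, 49, 78, 91 , 96,98, 99 , 99 ]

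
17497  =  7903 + 9594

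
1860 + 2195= 4055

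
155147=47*3301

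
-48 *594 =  - 28512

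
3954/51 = 1318/17 = 77.53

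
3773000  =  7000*539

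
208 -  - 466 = 674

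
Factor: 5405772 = 2^2 * 3^1*450481^1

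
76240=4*19060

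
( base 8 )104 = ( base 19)3B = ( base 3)2112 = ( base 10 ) 68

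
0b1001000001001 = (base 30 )53R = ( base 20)bah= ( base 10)4617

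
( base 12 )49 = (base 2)111001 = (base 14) 41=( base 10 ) 57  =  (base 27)23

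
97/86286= 97/86286 = 0.00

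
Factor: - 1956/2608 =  - 2^(-2)*3^1=- 3/4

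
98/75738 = 49/37869=0.00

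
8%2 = 0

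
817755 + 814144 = 1631899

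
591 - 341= 250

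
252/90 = 14/5 = 2.80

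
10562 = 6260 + 4302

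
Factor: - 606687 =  - 3^1*43^1*4703^1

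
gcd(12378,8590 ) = 2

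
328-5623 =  - 5295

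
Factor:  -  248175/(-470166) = 82725/156722   =  2^( - 1)*3^1 * 5^2*23^( - 1)*1103^1*3407^(-1) 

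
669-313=356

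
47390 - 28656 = 18734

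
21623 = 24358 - 2735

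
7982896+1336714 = 9319610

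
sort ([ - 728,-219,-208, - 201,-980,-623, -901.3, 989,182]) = [ - 980, - 901.3,-728, - 623,-219, - 208, - 201,182,989 ] 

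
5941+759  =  6700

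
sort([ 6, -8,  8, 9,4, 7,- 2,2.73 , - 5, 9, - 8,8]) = [ -8, - 8, - 5, - 2,2.73,4,6,7,8, 8, 9, 9]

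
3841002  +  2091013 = 5932015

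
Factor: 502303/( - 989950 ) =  -2^( - 1)*5^(  -  2 ) * 13^ ( - 1 ) * 19^1 *1523^ ( - 1) * 26437^1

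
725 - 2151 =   -  1426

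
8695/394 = 8695/394 =22.07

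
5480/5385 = 1096/1077 = 1.02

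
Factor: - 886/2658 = -3^ ( - 1 ) = - 1/3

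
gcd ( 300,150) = 150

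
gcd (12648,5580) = 372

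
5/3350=1/670 = 0.00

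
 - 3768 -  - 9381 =5613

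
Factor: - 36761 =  - 36761^1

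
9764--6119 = 15883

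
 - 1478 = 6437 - 7915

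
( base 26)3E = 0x5c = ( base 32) 2S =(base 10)92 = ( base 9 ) 112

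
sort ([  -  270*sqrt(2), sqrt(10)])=[ - 270*sqrt(2 ),sqrt(10)] 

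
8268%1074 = 750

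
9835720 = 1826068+8009652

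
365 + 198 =563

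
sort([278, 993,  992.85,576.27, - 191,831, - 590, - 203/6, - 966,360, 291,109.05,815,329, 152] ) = [ - 966, - 590, - 191,- 203/6,109.05,152,278,291,329,360,576.27  ,  815,  831,992.85, 993 ]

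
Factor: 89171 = 23^1*3877^1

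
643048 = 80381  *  8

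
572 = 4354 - 3782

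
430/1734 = 215/867 =0.25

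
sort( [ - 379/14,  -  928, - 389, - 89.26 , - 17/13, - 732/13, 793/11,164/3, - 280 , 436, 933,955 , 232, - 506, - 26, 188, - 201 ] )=[ - 928, - 506, - 389, - 280, - 201, - 89.26, - 732/13, - 379/14, - 26,-17/13,164/3, 793/11,188, 232, 436, 933, 955]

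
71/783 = 71/783=0.09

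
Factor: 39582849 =3^1*13194283^1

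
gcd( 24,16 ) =8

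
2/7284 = 1/3642 = 0.00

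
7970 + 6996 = 14966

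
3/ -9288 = - 1/3096 = -0.00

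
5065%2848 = 2217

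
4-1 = 3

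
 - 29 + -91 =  - 120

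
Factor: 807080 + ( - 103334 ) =2^1*3^2*39097^1 = 703746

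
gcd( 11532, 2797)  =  1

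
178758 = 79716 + 99042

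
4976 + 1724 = 6700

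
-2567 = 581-3148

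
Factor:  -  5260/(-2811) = 2^2*3^( - 1)*5^1*263^1*  937^( - 1 ) 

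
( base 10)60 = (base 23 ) 2E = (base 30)20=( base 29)22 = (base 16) 3C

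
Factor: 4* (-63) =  - 2^2*3^2*7^1= - 252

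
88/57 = 88/57 = 1.54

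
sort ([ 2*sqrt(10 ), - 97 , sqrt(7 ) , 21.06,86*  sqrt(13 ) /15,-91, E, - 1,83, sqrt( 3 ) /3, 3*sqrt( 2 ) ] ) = [ - 97, - 91, - 1, sqrt(3 )/3,sqrt(7 ),E , 3 * sqrt(2),2*sqrt(10),  86*sqrt( 13 ) /15,21.06 , 83]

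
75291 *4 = 301164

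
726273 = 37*19629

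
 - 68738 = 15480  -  84218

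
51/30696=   17/10232 = 0.00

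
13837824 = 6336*2184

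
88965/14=88965/14 = 6354.64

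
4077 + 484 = 4561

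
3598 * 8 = 28784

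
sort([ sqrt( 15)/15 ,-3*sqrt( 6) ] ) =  [  -  3*sqrt(6),sqrt(15)/15]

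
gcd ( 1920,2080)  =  160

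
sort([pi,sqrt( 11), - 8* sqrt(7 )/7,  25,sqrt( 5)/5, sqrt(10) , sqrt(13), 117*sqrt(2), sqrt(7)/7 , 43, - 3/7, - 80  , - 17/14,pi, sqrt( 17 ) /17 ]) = [ - 80, - 8*sqrt(7)/7, - 17/14, - 3/7 , sqrt( 17 )/17, sqrt(7)/7, sqrt(5)/5, pi, pi, sqrt(10 ),sqrt( 11),sqrt( 13) , 25,43,117  *  sqrt( 2 )] 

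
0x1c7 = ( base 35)d0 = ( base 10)455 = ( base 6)2035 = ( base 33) dq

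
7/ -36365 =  - 1/5195 = - 0.00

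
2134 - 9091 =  - 6957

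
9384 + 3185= 12569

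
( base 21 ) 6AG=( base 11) 2181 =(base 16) b38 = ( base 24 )4ng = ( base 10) 2872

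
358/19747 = 358/19747 = 0.02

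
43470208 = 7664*5672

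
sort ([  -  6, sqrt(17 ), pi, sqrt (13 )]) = [-6,  pi, sqrt(13), sqrt (17 ) ]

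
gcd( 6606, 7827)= 3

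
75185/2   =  75185/2 = 37592.50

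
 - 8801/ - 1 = 8801/1 = 8801.00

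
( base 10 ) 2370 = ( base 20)5ia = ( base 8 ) 4502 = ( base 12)1456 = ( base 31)2EE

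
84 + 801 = 885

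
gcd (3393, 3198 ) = 39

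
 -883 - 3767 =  - 4650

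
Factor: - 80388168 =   -  2^3*3^1*7^1*97^1 * 4933^1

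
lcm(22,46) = 506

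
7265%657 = 38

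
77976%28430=21116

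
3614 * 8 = 28912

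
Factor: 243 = 3^5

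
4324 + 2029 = 6353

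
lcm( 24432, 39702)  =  317616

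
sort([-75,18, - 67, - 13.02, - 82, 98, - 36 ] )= [ - 82, - 75,-67,-36,-13.02, 18,98 ] 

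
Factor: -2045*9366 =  - 2^1*3^1*5^1 *7^1*223^1*409^1= - 19153470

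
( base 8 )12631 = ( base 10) 5529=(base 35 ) 4hy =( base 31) 5NB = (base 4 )1112121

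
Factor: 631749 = 3^1*31^1*6793^1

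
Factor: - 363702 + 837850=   474148 = 2^2*113^1*1049^1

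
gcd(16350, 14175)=75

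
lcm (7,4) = 28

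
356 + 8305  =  8661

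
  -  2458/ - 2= 1229 +0/1  =  1229.00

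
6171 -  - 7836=14007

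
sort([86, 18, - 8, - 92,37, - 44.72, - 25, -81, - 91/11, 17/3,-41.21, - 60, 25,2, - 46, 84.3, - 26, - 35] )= [  -  92, - 81,-60,-46, -44.72, - 41.21, - 35,- 26, - 25, - 91/11, - 8, 2,17/3,18  ,  25, 37, 84.3,86 ]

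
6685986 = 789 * 8474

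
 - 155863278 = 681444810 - 837308088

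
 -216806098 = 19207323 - 236013421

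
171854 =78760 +93094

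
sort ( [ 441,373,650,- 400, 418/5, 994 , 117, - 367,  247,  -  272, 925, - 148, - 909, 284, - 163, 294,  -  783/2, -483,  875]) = [-909, - 483, -400,  -  783/2 , - 367, - 272,-163, - 148 , 418/5,117,247,284, 294,  373, 441, 650,875, 925,994 ] 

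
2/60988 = 1/30494 = 0.00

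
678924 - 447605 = 231319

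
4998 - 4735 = 263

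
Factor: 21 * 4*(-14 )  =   - 1176=- 2^3*3^1*7^2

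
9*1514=13626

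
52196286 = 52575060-378774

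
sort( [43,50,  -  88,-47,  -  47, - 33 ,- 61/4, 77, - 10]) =[-88,-47,  -  47, - 33, - 61/4, - 10,43,50,77 ]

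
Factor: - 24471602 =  - 2^1 *17^1*719753^1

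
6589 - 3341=3248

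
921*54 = 49734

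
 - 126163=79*( -1597 ) 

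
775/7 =775/7 = 110.71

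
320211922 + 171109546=491321468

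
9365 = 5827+3538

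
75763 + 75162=150925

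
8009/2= 8009/2= 4004.50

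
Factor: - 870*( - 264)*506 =116218080 = 2^5*3^2*5^1*11^2*23^1*29^1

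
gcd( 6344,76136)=8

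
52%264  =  52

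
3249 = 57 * 57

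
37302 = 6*6217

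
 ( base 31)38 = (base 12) 85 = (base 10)101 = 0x65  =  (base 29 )3E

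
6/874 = 3/437 =0.01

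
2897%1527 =1370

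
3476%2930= 546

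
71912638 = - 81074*(-887 ) 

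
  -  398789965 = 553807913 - 952597878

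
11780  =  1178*10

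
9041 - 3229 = 5812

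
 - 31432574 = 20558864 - 51991438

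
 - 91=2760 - 2851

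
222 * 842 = 186924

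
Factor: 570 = 2^1*3^1*5^1*19^1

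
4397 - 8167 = -3770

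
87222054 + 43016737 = 130238791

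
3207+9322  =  12529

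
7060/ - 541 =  - 14+514/541 = - 13.05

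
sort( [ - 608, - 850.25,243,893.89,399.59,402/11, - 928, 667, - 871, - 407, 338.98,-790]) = [ - 928, - 871, - 850.25, - 790, - 608, - 407,  402/11, 243,338.98, 399.59,667,  893.89]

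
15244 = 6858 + 8386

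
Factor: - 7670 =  - 2^1*5^1*13^1*59^1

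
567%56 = 7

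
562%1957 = 562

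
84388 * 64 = 5400832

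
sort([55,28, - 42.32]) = [ - 42.32,28,55]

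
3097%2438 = 659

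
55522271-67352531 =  - 11830260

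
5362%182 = 84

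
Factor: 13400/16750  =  2^2*5^( - 1) = 4/5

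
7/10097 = 7/10097 = 0.00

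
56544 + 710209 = 766753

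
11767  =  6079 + 5688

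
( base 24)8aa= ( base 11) 3717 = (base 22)A0I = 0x12fa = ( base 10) 4858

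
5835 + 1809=7644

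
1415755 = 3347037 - 1931282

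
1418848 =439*3232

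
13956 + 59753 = 73709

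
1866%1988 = 1866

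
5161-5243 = - 82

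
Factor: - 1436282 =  - 2^1 * 89^1 *8069^1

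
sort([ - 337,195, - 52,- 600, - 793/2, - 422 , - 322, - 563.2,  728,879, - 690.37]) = [ - 690.37, - 600 , - 563.2, - 422, - 793/2, - 337, - 322, - 52 , 195,728, 879 ]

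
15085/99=15085/99 = 152.37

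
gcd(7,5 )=1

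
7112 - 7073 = 39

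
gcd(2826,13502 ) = 314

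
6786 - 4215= 2571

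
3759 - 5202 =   -  1443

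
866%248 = 122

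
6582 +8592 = 15174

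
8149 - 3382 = 4767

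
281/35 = 8 + 1/35 = 8.03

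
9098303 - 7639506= 1458797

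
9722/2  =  4861=4861.00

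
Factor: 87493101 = 3^1*17^1*109^1* 15739^1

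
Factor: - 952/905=  -  2^3*5^( - 1) * 7^1*  17^1*181^(  -  1 ) 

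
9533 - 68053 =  - 58520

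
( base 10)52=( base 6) 124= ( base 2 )110100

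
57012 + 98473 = 155485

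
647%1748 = 647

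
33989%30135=3854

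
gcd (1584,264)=264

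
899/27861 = 899/27861 = 0.03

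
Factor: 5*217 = 5^1*7^1*31^1 = 1085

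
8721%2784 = 369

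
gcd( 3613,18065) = 3613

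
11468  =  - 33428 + 44896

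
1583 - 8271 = - 6688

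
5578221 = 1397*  3993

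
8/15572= 2/3893 = 0.00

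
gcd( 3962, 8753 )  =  1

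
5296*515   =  2727440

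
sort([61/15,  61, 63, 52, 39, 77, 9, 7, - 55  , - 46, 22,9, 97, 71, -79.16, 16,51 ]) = [  -  79.16 , - 55, - 46,61/15, 7 , 9,9,16, 22, 39,51,52,  61, 63, 71,77,97] 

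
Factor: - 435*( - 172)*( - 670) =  - 2^3*3^1*5^2*29^1*43^1 * 67^1 = - 50129400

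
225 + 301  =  526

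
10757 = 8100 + 2657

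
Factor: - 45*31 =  - 1395  =  -3^2*5^1 *31^1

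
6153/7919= 6153/7919 = 0.78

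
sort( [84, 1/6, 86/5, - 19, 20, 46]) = [ - 19,  1/6, 86/5, 20, 46,  84 ]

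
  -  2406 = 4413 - 6819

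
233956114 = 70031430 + 163924684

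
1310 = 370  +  940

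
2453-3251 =  -  798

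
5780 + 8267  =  14047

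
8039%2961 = 2117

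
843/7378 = 843/7378 =0.11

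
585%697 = 585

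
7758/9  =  862= 862.00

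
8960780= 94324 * 95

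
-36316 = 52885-89201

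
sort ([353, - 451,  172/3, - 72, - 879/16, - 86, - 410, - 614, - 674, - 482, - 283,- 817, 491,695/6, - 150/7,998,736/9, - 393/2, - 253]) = [ - 817, - 674, - 614,  -  482, - 451,- 410, - 283, - 253, - 393/2, - 86, - 72, - 879/16, - 150/7,172/3,736/9,695/6,353, 491,998 ]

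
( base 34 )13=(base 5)122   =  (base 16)25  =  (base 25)1c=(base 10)37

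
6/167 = 6/167 = 0.04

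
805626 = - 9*( - 89514 )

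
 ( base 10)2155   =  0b100001101011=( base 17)77D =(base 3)2221211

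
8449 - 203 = 8246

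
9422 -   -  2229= 11651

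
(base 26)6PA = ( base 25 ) 7DG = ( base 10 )4716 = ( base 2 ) 1001001101100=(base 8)11154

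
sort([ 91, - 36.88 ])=[ - 36.88,  91 ]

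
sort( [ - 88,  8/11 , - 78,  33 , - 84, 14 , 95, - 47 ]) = [ - 88 , - 84 , - 78, - 47, 8/11,14,33,95]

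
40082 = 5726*7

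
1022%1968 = 1022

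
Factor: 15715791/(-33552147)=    - 5238597/11184049 = - 3^1*7^1*13^1*23^ (-1 )*31^1*103^(-1 )*619^1*4721^(-1) 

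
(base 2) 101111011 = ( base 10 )379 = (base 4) 11323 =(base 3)112001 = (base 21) I1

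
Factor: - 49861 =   -  7^1*17^1*419^1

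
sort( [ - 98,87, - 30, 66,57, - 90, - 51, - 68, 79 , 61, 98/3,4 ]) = [ - 98,  -  90, - 68, - 51, - 30, 4, 98/3, 57, 61, 66, 79, 87]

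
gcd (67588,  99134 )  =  2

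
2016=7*288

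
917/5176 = 917/5176 = 0.18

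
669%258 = 153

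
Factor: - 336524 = - 2^2* 84131^1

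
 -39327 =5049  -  44376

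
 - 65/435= - 1 + 74/87 = - 0.15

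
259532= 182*1426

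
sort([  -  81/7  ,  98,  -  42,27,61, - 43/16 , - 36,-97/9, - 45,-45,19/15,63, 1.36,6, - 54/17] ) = [ - 45, - 45,-42, - 36, - 81/7, - 97/9, - 54/17,-43/16,  19/15, 1.36, 6,27, 61,63, 98 ] 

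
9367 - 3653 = 5714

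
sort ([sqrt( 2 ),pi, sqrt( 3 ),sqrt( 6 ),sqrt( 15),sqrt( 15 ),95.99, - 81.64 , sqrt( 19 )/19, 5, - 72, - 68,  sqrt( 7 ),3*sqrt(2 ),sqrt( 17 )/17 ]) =[ - 81.64, - 72, - 68, sqrt( 19 ) /19,sqrt( 17 ) /17,sqrt( 2),sqrt( 3 ),sqrt( 6),sqrt( 7 ),pi,sqrt(15 ),sqrt( 15 ),  3*sqrt(2),5, 95.99]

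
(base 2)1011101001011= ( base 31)66b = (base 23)b66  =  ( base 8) 13513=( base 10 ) 5963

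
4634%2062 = 510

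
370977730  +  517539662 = 888517392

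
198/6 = 33=33.00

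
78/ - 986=-39/493 = - 0.08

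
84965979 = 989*85911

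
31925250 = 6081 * 5250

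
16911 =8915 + 7996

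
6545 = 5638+907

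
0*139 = 0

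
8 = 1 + 7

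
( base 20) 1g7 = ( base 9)887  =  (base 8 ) 1327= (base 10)727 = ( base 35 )KR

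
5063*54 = 273402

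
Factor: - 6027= - 3^1 * 7^2*41^1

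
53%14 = 11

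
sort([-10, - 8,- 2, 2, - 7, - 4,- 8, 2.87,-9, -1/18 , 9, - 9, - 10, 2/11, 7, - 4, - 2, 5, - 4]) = [ - 10,-10, - 9, - 9, - 8 , - 8, - 7,  -  4, - 4, - 4, - 2, - 2, - 1/18, 2/11,  2 , 2.87,  5, 7,9 ] 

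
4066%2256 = 1810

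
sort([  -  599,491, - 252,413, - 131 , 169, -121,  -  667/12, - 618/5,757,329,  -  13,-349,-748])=[ -748, - 599, - 349, - 252, - 131, - 618/5,-121, - 667/12, - 13,169,329,413,491,757 ] 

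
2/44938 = 1/22469= 0.00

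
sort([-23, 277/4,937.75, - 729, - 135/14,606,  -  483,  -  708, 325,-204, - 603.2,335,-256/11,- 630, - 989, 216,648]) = [ - 989,-729,-708, - 630, - 603.2,-483,  -  204,-256/11 ,-23,-135/14,277/4,216,325 , 335,606, 648,937.75]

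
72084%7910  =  894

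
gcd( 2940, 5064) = 12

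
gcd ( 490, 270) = 10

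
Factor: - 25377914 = -2^1*83^1*152879^1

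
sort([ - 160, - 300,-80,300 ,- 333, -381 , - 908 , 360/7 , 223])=[  -  908,  -  381, - 333, - 300,-160,  -  80,360/7, 223  ,  300]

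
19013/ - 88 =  - 217 +83/88= - 216.06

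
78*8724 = 680472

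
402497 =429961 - 27464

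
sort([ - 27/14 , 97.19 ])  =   [ - 27/14, 97.19 ] 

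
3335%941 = 512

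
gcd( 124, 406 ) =2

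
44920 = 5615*8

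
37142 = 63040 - 25898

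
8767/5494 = 8767/5494 = 1.60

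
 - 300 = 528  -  828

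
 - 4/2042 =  - 2/1021= -0.00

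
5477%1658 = 503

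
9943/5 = 9943/5 = 1988.60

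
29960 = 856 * 35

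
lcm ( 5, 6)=30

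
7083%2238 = 369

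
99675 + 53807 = 153482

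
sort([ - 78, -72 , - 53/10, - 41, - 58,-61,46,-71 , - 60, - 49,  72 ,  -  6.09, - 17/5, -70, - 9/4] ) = [ - 78,  -  72, - 71, - 70,-61, -60, - 58,  -  49, - 41, - 6.09, - 53/10, - 17/5, - 9/4, 46,72 ] 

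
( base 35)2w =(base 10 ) 102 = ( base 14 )74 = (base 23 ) 4A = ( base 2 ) 1100110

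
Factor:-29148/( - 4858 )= 6=2^1*3^1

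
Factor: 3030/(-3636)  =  -2^( -1)*3^( -1 )*5^1=-  5/6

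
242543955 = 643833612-401289657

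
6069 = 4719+1350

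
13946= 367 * 38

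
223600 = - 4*( - 55900)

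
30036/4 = 7509 = 7509.00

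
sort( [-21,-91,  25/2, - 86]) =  [-91,  -  86,- 21,  25/2 ]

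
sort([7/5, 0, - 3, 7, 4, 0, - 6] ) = [ - 6 , - 3, 0,0,7/5,4, 7]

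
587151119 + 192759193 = 779910312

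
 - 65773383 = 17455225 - 83228608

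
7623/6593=7623/6593   =  1.16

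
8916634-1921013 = 6995621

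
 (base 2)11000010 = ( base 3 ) 21012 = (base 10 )194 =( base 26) 7c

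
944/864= 59/54 = 1.09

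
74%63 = 11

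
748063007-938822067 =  -190759060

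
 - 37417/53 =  -706 + 1/53 = - 705.98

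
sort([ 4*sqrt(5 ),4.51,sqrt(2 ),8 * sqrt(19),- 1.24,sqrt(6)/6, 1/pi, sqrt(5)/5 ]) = [ - 1.24,1/pi,sqrt( 6 ) /6, sqrt( 5 )/5,sqrt(2 ),4.51,4*sqrt( 5 ),8 * sqrt(19)] 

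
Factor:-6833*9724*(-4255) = 2^2*5^1*11^1*13^1*17^1*23^1 * 37^1*6833^1 = 282719611460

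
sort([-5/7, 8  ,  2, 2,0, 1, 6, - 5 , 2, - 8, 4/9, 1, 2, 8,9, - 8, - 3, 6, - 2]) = [ -8, - 8, - 5, - 3, - 2, - 5/7, 0,4/9, 1,  1 , 2, 2, 2 , 2, 6,6,8 , 8,9]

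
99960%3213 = 357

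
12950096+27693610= 40643706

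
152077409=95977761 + 56099648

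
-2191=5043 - 7234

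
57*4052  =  230964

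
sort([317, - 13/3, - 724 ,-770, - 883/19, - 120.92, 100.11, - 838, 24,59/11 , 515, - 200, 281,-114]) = [ - 838, - 770, - 724, - 200, - 120.92, - 114 , - 883/19 , - 13/3 , 59/11 , 24 , 100.11,281, 317 , 515 ]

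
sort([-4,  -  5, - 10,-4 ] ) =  [ - 10, - 5,  -  4  , - 4] 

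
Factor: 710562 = 2^1*3^1*19^1*23^1*271^1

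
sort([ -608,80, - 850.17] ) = [ -850.17, - 608,80]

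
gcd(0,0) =0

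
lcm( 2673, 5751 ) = 189783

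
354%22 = 2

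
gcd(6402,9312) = 582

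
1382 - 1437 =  - 55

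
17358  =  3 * 5786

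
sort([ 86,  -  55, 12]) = [ - 55, 12, 86]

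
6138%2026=60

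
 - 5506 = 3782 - 9288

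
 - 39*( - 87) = 3393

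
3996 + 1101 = 5097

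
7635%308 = 243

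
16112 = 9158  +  6954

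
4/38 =2/19= 0.11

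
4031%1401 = 1229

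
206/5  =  41 + 1/5 = 41.20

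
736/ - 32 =-23+0/1  =  - 23.00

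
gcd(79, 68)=1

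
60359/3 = 60359/3 = 20119.67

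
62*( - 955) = -59210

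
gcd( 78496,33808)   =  16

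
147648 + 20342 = 167990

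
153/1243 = 153/1243  =  0.12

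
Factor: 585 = 3^2*5^1*13^1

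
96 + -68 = 28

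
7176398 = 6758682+417716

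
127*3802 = 482854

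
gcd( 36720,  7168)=16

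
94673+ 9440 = 104113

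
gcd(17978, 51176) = 2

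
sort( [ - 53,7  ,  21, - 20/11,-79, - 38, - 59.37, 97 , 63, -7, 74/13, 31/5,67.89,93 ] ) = [ - 79,- 59.37,-53, - 38, - 7,  -  20/11,74/13, 31/5 , 7,21, 63, 67.89, 93, 97]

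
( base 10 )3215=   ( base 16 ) c8f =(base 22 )6e3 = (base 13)1604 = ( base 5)100330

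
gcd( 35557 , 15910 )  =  37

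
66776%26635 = 13506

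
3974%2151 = 1823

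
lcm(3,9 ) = 9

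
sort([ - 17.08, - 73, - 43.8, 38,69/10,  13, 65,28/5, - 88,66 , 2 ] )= [ - 88, - 73, - 43.8 , - 17.08,2,28/5, 69/10, 13,38 , 65,66 ]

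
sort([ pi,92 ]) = [ pi,92] 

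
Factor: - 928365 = -3^1*5^1*59^1* 1049^1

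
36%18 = 0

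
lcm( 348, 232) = 696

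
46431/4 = 46431/4=11607.75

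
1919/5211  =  1919/5211 = 0.37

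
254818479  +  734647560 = 989466039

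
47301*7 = 331107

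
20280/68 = 5070/17 = 298.24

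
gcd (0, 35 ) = 35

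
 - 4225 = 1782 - 6007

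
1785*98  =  174930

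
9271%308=31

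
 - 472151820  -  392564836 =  - 864716656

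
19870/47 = 422 + 36/47=422.77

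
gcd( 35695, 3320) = 5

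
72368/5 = 14473+3/5 = 14473.60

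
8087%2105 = 1772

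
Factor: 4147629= 3^1*1382543^1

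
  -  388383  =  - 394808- -6425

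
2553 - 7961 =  - 5408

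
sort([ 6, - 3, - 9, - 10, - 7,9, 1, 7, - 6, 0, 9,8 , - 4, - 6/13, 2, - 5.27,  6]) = [ - 10,- 9, - 7, - 6, - 5.27, - 4,  -  3,-6/13,  0,1, 2, 6, 6  ,  7,8,  9, 9]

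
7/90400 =7/90400 = 0.00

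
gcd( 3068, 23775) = 1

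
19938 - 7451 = 12487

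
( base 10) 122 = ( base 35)3h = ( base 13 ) 95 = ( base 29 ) 46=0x7a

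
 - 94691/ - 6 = 94691/6 = 15781.83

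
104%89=15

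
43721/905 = 43721/905 = 48.31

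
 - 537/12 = - 45 + 1/4 = - 44.75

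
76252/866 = 88+22/433 = 88.05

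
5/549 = 5/549 = 0.01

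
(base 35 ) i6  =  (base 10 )636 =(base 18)1h6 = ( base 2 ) 1001111100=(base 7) 1566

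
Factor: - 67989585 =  - 3^1*5^1 *4532639^1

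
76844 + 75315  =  152159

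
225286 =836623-611337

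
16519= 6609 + 9910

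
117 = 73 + 44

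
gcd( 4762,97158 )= 2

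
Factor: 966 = 2^1*3^1*7^1 * 23^1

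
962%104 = 26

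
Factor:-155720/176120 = - 7^( - 1)*37^( - 1 )*229^1 = -229/259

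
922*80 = 73760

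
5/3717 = 5/3717 = 0.00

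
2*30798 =61596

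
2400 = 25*96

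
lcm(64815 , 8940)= 259260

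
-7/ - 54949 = 7/54949 = 0.00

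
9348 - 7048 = 2300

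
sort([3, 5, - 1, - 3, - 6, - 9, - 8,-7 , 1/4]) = [ - 9, - 8, - 7, - 6, - 3, - 1,1/4,  3, 5 ] 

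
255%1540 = 255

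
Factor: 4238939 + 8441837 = 12680776=2^3*17^1*93241^1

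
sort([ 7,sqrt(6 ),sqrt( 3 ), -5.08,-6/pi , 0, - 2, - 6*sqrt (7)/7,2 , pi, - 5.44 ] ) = [ - 5.44, -5.08,  -  6*sqrt (7)/7,  -  2, - 6/pi,0, sqrt( 3 ),2, sqrt(6) , pi,7]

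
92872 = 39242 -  - 53630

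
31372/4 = 7843=7843.00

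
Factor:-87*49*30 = -2^1*3^2 *5^1 *7^2*29^1 = - 127890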